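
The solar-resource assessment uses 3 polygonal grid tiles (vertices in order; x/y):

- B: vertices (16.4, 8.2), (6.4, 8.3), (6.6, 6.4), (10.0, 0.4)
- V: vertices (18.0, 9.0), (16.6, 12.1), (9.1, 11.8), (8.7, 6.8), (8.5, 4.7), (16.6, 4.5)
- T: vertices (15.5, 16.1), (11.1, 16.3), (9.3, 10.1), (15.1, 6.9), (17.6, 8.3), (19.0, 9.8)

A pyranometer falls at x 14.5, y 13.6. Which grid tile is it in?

Cast a ray rightward from (14.5, 13.6). For each polygon, the edges (by vertex number in listed order) whose endpoints lie on opposite sides of y = 13.6, where each meets that height, and whether that is right or left of the point:
B: no edge straddles that height → 0 crossings.
V: no edge straddles that height → 0 crossings.
T: 2–3 at x≈10.32 (left), 6–1 at x≈16.89 (right) → 1 crossing.
Only T has an odd count, so the point is inside T.

T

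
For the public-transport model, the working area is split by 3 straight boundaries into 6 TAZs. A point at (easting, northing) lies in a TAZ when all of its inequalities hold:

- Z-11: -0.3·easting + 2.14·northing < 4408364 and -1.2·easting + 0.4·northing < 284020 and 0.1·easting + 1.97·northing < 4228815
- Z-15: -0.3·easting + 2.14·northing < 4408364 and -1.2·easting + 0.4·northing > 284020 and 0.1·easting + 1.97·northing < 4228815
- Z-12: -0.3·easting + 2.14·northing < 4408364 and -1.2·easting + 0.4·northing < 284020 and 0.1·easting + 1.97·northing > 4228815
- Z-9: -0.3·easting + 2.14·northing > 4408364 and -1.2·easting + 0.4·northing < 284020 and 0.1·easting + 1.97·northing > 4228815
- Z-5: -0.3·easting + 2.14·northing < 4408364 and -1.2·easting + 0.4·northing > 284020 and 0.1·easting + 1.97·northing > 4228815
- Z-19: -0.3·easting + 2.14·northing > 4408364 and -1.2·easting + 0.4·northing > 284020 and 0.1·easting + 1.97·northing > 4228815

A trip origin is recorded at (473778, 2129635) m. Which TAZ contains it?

-0.3·473778 + 2.14·2129635 = 4415285.500, which is > 4408364
-1.2·473778 + 0.4·2129635 = 283320.400, which is < 284020
0.1·473778 + 1.97·2129635 = 4242758.750, which is > 4228815
This sign pattern matches Z-9.

Z-9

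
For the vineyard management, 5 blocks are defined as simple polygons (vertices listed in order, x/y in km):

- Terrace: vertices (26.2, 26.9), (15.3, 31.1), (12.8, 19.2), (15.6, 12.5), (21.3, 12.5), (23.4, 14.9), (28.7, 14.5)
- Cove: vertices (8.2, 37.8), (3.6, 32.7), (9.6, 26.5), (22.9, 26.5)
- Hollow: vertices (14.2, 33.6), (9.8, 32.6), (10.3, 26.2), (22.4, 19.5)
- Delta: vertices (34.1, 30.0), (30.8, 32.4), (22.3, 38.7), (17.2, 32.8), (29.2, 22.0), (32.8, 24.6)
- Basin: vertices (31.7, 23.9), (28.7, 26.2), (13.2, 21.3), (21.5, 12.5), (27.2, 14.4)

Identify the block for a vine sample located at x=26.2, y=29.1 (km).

Cast a ray rightward from (26.2, 29.1). For each polygon, the edges (by vertex number in listed order) whose endpoints lie on opposite sides of y = 29.1, where each meets that height, and whether that is right or left of the point:
Terrace: 1–2 at x≈20.49 (left), 2–3 at x≈14.88 (left) → 0 crossings.
Cove: 2–3 at x≈7.08 (left), 4–1 at x≈19.52 (left) → 0 crossings.
Hollow: 2–3 at x≈10.07 (left), 4–1 at x≈16.82 (left) → 0 crossings.
Delta: 4–5 at x≈21.31 (left), 6–1 at x≈33.88 (right) → 1 crossing.
Basin: no edge straddles that height → 0 crossings.
Only Delta has an odd count, so the point is inside Delta.

Delta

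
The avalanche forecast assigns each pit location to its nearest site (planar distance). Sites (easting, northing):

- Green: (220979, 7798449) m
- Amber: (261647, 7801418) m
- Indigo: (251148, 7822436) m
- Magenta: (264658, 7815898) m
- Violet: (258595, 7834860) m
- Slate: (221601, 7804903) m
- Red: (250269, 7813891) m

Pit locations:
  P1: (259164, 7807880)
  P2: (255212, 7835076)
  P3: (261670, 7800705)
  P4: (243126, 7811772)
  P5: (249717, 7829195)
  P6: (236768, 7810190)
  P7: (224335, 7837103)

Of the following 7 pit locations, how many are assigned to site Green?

P1 → Amber
P2 → Violet
P3 → Amber
P4 → Red
P5 → Indigo
P6 → Red
P7 → Indigo
0 of the 7 go to Green.

0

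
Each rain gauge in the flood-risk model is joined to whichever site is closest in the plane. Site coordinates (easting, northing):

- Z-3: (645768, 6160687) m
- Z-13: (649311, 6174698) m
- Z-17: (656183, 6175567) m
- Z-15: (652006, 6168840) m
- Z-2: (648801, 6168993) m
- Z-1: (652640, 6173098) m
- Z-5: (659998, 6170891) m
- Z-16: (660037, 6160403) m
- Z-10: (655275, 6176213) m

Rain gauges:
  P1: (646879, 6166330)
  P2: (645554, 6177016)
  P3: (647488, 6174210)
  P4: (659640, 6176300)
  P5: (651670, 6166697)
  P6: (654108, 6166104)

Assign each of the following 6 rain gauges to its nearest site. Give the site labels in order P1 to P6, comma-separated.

P1 → Z-2 (d²=10785653.00)
P2 → Z-13 (d²=19488173.00)
P3 → Z-13 (d²=3561473.00)
P4 → Z-17 (d²=12488138.00)
P5 → Z-15 (d²=4705345.00)
P6 → Z-15 (d²=11904100.00)

Z-2, Z-13, Z-13, Z-17, Z-15, Z-15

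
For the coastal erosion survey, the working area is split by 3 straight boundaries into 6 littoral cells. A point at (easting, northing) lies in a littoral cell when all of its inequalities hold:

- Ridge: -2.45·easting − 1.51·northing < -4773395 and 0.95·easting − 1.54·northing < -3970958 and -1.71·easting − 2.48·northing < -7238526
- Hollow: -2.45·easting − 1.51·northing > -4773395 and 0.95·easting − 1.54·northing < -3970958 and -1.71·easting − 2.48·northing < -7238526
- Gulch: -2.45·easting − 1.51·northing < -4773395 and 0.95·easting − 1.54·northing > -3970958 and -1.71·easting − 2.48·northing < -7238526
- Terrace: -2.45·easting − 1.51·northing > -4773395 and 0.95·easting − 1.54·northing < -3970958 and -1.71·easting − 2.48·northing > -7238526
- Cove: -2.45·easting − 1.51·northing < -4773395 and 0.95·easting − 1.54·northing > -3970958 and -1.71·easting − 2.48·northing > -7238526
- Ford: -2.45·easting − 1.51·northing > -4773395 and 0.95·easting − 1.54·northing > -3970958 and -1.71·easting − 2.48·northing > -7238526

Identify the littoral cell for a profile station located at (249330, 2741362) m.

-2.45·249330 − 1.51·2741362 = -4750315.120, which is > -4773395
0.95·249330 − 1.54·2741362 = -3984833.980, which is < -3970958
-1.71·249330 − 2.48·2741362 = -7224932.060, which is > -7238526
This sign pattern matches Terrace.

Terrace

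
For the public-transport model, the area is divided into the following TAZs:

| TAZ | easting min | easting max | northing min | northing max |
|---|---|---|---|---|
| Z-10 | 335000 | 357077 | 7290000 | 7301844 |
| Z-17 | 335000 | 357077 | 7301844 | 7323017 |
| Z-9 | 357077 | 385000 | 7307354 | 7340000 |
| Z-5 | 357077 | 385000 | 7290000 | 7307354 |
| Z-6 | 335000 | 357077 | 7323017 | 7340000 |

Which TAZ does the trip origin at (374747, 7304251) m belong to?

The point has easting = 374747 and northing = 7304251.
Only Z-5 satisfies 357077 ≤ easting ≤ 385000 and 7290000 ≤ northing ≤ 7307354.

Z-5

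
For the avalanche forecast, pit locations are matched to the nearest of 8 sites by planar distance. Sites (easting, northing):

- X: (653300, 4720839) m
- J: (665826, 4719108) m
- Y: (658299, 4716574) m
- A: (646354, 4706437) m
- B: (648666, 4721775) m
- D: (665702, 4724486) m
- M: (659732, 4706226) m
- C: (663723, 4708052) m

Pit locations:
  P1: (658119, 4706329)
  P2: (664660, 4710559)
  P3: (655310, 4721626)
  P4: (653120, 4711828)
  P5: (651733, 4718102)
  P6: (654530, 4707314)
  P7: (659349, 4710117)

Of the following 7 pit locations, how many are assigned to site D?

P1 → M
P2 → C
P3 → X
P4 → Y
P5 → X
P6 → M
P7 → M
0 of the 7 go to D.

0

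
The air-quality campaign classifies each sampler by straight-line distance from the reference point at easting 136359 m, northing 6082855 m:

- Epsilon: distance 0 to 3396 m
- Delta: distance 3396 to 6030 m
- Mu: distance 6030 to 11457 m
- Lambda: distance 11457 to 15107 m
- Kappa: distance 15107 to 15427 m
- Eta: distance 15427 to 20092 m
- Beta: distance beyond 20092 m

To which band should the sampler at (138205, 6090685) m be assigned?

Distance = √((138205−136359)² + (6090685−6082855)²) = √(3407716.000 + 61308900.000) = 8044.664 m.
6030 ≤ 8044.664 < 11457 → Mu.

Mu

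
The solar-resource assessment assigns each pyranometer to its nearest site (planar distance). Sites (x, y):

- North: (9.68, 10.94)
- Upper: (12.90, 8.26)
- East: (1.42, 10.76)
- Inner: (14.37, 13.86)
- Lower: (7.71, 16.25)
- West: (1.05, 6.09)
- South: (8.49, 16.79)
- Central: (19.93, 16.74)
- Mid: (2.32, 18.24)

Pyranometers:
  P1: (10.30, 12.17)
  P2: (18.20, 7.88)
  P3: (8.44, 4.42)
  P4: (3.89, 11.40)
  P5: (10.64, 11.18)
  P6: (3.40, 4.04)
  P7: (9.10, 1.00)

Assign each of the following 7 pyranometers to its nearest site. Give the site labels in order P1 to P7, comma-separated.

North, Upper, Upper, East, North, West, Upper

P1 → North (d²=1.90)
P2 → Upper (d²=28.23)
P3 → Upper (d²=34.64)
P4 → East (d²=6.51)
P5 → North (d²=0.98)
P6 → West (d²=9.72)
P7 → Upper (d²=67.15)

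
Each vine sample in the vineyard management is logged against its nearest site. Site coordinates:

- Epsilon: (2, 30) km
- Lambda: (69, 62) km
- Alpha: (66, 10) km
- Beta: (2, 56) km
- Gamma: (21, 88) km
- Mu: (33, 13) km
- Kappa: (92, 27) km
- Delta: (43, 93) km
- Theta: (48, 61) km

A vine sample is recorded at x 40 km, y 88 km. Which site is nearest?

Squared distances to each site:
Epsilon: 4808.000; Lambda: 1517.000; Alpha: 6760.000; Beta: 2468.000; Gamma: 361.000; Mu: 5674.000; Kappa: 6425.000; Delta: 34.000; Theta: 793.000.
Minimum at Delta.

Delta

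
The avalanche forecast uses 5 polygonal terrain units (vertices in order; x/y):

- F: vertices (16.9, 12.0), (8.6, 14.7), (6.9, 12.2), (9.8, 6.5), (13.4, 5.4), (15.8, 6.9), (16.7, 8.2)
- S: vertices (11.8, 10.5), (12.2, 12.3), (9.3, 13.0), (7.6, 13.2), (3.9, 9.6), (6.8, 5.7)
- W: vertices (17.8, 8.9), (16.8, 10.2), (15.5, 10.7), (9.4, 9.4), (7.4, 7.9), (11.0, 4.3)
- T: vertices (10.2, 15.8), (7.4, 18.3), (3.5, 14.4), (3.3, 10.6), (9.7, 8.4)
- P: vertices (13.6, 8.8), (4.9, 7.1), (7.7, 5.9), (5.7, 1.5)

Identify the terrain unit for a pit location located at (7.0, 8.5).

Cast a ray rightward from (7.0, 8.5). For each polygon, the edges (by vertex number in listed order) whose endpoints lie on opposite sides of y = 8.5, where each meets that height, and whether that is right or left of the point:
F: 3–4 at x≈8.78 (right), 7–1 at x≈16.72 (right) → 2 crossings.
S: 5–6 at x≈4.72 (left), 6–1 at x≈9.72 (right) → 1 crossing.
W: 4–5 at x≈8.20 (right), 6–1 at x≈17.21 (right) → 2 crossings.
T: 4–5 at x≈9.41 (right), 5–1 at x≈9.71 (right) → 2 crossings.
P: 1–2 at x≈12.06 (right), 4–1 at x≈13.28 (right) → 2 crossings.
Only S has an odd count, so the point is inside S.

S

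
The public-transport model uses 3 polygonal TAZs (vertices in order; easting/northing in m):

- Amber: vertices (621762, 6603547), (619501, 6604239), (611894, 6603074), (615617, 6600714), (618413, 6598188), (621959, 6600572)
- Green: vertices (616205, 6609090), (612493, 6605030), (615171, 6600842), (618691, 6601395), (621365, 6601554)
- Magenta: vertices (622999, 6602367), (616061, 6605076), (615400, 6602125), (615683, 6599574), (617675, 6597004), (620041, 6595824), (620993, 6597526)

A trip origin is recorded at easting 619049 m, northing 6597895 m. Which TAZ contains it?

Magenta

Cast a ray rightward from (619049, 6597895). For each polygon, the edges (by vertex number in listed order) whose endpoints lie on opposite sides of northing = 6597895, where each meets that height, and whether that is right or left of the point:
Amber: no edge straddles that height → 0 crossings.
Green: no edge straddles that height → 0 crossings.
Magenta: 4–5 at easting≈616984.4 (left), 7–1 at easting≈621145.9 (right) → 1 crossing.
Only Magenta has an odd count, so the point is inside Magenta.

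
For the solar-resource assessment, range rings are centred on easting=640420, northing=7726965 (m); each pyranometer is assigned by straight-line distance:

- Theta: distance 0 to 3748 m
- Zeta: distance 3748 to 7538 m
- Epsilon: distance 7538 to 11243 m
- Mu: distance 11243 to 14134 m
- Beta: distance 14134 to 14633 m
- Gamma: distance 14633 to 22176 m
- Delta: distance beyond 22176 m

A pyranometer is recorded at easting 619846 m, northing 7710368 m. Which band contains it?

Delta

Distance = √((619846−640420)² + (7710368−7726965)²) = √(423289476.000 + 275460409.000) = 26433.878 m.
22176 ≤ 26433.878 < ∞ → Delta.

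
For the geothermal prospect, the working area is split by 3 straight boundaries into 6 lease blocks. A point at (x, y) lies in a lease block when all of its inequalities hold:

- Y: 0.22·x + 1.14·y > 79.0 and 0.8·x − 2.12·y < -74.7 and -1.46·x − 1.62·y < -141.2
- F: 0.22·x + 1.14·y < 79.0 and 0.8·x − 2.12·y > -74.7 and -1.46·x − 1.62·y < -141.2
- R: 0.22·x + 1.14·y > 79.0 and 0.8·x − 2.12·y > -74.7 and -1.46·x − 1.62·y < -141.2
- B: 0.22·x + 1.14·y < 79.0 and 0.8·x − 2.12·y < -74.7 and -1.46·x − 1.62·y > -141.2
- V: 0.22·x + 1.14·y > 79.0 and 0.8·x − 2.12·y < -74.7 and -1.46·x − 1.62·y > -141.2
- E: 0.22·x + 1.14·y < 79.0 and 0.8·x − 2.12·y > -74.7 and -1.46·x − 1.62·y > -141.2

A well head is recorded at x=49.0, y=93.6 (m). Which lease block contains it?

Y

0.22·49.0 + 1.14·93.6 = 117.484, which is > 79.0
0.8·49.0 − 2.12·93.6 = -159.232, which is < -74.7
-1.46·49.0 − 1.62·93.6 = -223.172, which is < -141.2
This sign pattern matches Y.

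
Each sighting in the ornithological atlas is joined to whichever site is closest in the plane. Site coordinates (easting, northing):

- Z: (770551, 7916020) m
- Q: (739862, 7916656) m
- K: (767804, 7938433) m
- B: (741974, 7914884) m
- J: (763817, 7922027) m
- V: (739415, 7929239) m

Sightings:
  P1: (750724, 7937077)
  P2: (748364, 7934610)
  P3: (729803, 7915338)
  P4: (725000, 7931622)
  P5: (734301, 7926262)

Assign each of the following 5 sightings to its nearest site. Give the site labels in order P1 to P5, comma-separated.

P1 → V (d²=189327725.00)
P2 → V (d²=108932242.00)
P3 → Q (d²=102920605.00)
P4 → V (d²=213470914.00)
P5 → V (d²=35015525.00)

V, V, Q, V, V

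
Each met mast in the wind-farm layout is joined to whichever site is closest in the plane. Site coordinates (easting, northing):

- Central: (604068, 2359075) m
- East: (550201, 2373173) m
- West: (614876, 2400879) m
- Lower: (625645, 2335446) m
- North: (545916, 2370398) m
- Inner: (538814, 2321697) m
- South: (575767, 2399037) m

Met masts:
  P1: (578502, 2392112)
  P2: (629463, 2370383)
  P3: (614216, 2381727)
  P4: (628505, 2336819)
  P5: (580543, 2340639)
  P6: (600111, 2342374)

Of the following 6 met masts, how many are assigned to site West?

P1 → South
P2 → Central
P3 → West
P4 → Lower
P5 → Central
P6 → Central
1 of the 6 goes to West.

1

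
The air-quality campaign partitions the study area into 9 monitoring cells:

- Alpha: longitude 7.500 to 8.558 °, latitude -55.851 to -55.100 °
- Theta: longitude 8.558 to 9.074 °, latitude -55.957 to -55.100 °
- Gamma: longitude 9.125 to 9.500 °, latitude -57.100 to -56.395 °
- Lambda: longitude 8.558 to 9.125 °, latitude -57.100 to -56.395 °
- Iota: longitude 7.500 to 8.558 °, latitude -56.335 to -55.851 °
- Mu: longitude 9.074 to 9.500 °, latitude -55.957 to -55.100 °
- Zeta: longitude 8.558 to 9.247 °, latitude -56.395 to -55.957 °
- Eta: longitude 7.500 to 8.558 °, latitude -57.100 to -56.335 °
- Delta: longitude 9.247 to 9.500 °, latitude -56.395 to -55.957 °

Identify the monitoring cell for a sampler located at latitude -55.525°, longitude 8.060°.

Alpha

The point has longitude = 8.060 and latitude = -55.525.
Only Alpha satisfies 7.500 ≤ longitude ≤ 8.558 and -55.851 ≤ latitude ≤ -55.100.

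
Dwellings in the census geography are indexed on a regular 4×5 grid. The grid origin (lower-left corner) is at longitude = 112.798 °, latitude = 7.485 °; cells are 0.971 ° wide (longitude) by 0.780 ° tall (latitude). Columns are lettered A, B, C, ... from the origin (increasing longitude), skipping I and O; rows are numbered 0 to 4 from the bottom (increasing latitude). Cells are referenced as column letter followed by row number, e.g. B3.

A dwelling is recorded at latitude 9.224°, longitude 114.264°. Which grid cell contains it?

B2

Column index: ⌊(114.264 − 112.798) / 0.971⌋ = ⌊1.510⌋ = 1 → column B
Row offset from origin: ⌊(9.224 − 7.485) / 0.780⌋ = ⌊2.229⌋ = 2 → row 2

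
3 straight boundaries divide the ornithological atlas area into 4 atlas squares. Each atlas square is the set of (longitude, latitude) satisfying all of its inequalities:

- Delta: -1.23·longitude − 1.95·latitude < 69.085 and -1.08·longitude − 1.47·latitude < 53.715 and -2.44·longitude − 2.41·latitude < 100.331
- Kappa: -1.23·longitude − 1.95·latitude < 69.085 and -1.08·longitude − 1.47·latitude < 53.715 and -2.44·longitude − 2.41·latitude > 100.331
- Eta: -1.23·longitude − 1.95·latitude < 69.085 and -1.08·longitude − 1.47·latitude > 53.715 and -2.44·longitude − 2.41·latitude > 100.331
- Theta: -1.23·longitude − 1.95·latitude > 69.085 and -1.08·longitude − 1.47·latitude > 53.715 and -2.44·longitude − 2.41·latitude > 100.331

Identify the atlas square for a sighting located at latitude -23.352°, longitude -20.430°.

-1.23·-20.430 − 1.95·-23.352 = 70.665, which is > 69.085
-1.08·-20.430 − 1.47·-23.352 = 56.392, which is > 53.715
-2.44·-20.430 − 2.41·-23.352 = 106.128, which is > 100.331
This sign pattern matches Theta.

Theta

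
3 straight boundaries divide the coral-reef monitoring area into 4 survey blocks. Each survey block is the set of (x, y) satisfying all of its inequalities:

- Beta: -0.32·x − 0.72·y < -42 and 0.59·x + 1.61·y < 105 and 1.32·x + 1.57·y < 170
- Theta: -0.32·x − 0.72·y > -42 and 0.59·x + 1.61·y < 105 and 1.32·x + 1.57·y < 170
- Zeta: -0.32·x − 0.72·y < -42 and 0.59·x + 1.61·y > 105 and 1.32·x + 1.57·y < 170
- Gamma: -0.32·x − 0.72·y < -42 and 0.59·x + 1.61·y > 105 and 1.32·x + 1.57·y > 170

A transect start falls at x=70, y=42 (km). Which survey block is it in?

Zeta

-0.32·70 − 0.72·42 = -52.640, which is < -42
0.59·70 + 1.61·42 = 108.920, which is > 105
1.32·70 + 1.57·42 = 158.340, which is < 170
This sign pattern matches Zeta.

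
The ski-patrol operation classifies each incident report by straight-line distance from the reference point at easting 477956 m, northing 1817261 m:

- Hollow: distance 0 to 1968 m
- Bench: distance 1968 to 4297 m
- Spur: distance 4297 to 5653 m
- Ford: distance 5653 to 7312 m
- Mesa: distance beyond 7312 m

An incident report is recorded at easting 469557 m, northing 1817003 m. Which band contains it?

Distance = √((469557−477956)² + (1817003−1817261)²) = √(70543201.000 + 66564.000) = 8402.962 m.
7312 ≤ 8402.962 < ∞ → Mesa.

Mesa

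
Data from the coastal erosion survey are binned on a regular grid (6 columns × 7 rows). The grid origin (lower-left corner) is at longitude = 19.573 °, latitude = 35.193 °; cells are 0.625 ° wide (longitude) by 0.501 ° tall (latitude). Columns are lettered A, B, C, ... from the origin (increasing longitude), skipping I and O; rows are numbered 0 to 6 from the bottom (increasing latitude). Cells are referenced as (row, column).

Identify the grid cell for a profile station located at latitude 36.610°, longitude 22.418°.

Column index: ⌊(22.418 − 19.573) / 0.625⌋ = ⌊4.552⌋ = 4 → column E
Row offset from origin: ⌊(36.610 − 35.193) / 0.501⌋ = ⌊2.828⌋ = 2 → row 2

(2, E)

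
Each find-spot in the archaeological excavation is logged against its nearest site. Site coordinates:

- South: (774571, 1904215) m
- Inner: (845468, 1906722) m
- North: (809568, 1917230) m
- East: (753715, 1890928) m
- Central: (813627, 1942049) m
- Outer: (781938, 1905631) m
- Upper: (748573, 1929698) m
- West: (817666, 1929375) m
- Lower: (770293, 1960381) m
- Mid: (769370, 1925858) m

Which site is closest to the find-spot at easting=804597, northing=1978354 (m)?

Central

Squared distances to each site:
South: 6398151997.000; Inner: 6801582065.000; North: 3760854217.000; East: 10232283400.000; Central: 1399593925.000; Outer: 5802065010.000; Upper: 5506094912.000; West: 2569741202.000; Lower: 1499793145.000; Mid: 3996771545.000.
Minimum at Central.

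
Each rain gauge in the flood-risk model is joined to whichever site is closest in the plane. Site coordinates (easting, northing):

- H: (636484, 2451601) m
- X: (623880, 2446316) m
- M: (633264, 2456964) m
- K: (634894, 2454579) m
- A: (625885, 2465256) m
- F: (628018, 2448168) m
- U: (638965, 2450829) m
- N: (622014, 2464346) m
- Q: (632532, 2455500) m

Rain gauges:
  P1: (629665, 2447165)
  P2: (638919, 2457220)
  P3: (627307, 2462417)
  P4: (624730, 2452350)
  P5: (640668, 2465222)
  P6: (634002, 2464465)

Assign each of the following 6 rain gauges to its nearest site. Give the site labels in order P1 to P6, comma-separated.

F, K, A, F, M, M

P1 → F (d²=3718618.00)
P2 → K (d²=23175506.00)
P3 → A (d²=10082005.00)
P4 → F (d²=28300068.00)
P5 → M (d²=123013780.00)
P6 → M (d²=56809645.00)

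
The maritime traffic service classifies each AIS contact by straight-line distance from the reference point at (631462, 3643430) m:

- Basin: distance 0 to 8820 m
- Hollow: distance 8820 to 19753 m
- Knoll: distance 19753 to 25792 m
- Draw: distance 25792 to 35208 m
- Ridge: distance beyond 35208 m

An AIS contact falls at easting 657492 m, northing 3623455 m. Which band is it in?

Distance = √((657492−631462)² + (3623455−3643430)²) = √(677560900.000 + 399000625.000) = 32810.997 m.
25792 ≤ 32810.997 < 35208 → Draw.

Draw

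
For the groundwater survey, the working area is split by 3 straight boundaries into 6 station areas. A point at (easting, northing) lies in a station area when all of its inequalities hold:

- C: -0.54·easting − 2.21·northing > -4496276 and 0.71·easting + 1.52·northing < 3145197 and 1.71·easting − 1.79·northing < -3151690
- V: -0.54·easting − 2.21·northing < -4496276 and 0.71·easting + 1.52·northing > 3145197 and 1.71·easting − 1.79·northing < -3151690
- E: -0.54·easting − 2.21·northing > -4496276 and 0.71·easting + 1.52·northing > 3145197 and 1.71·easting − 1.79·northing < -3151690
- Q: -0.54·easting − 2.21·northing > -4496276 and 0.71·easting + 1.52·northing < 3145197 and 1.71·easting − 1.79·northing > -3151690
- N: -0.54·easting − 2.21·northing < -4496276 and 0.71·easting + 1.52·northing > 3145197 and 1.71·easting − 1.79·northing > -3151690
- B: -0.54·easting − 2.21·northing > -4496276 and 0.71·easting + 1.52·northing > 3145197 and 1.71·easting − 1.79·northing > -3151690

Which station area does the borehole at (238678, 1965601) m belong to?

-0.54·238678 − 2.21·1965601 = -4472864.330, which is > -4496276
0.71·238678 + 1.52·1965601 = 3157174.900, which is > 3145197
1.71·238678 − 1.79·1965601 = -3110286.410, which is > -3151690
This sign pattern matches B.

B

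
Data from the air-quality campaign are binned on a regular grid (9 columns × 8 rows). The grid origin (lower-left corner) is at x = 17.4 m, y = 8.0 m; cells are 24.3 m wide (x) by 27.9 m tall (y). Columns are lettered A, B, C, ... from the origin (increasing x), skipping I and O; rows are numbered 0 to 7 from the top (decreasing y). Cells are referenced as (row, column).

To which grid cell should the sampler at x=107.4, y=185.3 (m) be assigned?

(1, D)

Column index: ⌊(107.4 − 17.4) / 24.3⌋ = ⌊3.704⌋ = 3 → column D
Row offset from origin: ⌊(185.3 − 8.0) / 27.9⌋ = ⌊6.355⌋ = 6 → row 1 (counted from top)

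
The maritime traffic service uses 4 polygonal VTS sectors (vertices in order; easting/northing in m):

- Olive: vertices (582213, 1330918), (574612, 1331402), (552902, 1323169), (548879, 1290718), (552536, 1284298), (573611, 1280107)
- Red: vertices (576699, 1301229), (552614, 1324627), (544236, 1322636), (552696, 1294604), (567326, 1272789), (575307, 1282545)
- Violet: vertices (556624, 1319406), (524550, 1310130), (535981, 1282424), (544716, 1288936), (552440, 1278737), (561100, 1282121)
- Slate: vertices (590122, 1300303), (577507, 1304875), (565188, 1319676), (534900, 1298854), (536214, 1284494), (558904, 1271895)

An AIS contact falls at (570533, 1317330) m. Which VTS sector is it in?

Cast a ray rightward from (570533, 1317330). For each polygon, the edges (by vertex number in listed order) whose endpoints lie on opposite sides of northing = 1317330, where each meets that height, and whether that is right or left of the point:
Olive: 3–4 at easting≈552178.1 (left), 6–1 at easting≈579912.6 (right) → 1 crossing.
Red: 1–2 at easting≈560125.3 (left), 3–4 at easting≈545837.3 (left) → 0 crossings.
Violet: 1–2 at easting≈549445.7 (left), 6–1 at easting≈556873.2 (left) → 0 crossings.
Slate: 2–3 at easting≈567140.6 (left), 3–4 at easting≈561775.5 (left) → 0 crossings.
Only Olive has an odd count, so the point is inside Olive.

Olive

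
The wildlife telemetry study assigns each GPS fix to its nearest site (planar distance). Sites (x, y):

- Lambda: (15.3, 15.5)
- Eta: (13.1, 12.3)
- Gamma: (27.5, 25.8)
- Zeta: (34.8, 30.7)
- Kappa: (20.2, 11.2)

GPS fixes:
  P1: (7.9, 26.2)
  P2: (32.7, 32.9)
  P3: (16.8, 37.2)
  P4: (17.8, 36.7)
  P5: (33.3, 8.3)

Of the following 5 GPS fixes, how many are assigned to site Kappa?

P1 → Lambda
P2 → Zeta
P3 → Gamma
P4 → Gamma
P5 → Kappa
1 of the 5 goes to Kappa.

1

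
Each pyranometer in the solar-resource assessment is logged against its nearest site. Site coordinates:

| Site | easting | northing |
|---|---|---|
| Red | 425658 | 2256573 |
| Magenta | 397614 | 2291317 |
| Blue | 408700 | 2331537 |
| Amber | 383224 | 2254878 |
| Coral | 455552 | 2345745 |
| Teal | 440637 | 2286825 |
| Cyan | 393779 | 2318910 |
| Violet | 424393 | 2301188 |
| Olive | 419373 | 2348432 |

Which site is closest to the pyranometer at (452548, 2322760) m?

Squared distances to each site:
Red: 5103791069.000; Magenta: 4006406605.000; Blue: 1999682833.000; Amber: 9413782900.000; Coral: 537334241.000; Teal: 1433196146.000; Cyan: 3468617861.000; Violet: 1258055209.000; Olive: 1759632209.000.
Minimum at Coral.

Coral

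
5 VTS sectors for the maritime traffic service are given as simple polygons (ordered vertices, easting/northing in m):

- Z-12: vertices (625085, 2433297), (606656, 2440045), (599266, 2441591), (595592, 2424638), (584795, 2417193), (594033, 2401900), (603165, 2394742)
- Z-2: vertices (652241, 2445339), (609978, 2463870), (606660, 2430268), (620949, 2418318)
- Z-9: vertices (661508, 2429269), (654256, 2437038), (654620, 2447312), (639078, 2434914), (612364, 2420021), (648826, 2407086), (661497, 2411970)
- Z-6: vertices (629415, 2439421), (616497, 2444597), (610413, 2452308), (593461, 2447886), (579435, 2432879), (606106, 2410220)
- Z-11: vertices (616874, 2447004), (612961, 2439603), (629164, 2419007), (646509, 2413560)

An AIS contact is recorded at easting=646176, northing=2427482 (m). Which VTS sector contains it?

Z-9

Cast a ray rightward from (646176, 2427482). For each polygon, the edges (by vertex number in listed order) whose endpoints lie on opposite sides of northing = 2427482, where each meets that height, and whether that is right or left of the point:
Z-12: 3–4 at easting≈596208.3 (left), 7–1 at easting≈621778.9 (left) → 0 crossings.
Z-2: 3–4 at easting≈609991.3 (left), 4–1 at easting≈631561.5 (left) → 0 crossings.
Z-9: 4–5 at easting≈625747.0 (left), 7–1 at easting≈661506.9 (right) → 1 crossing.
Z-6: 5–6 at easting≈585787.6 (left), 6–1 at easting≈619885.0 (left) → 0 crossings.
Z-11: 2–3 at easting≈622496.7 (left), 4–1 at easting≈634172.6 (left) → 0 crossings.
Only Z-9 has an odd count, so the point is inside Z-9.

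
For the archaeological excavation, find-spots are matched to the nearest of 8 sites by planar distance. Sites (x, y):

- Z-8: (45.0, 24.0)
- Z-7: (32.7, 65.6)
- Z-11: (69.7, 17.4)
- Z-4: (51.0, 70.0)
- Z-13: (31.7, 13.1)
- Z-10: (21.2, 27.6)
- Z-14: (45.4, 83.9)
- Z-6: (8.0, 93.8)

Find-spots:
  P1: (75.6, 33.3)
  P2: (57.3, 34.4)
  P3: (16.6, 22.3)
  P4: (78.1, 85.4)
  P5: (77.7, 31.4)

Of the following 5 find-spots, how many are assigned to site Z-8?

1

P1 → Z-11
P2 → Z-8
P3 → Z-10
P4 → Z-4
P5 → Z-11
1 of the 5 goes to Z-8.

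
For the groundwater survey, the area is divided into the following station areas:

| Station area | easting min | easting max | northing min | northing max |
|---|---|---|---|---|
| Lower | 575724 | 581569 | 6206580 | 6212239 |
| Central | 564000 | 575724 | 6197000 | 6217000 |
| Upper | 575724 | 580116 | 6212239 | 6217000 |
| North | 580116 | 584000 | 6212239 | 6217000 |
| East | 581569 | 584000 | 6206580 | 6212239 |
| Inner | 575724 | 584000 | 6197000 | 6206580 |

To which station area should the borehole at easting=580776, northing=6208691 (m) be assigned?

The point has easting = 580776 and northing = 6208691.
Only Lower satisfies 575724 ≤ easting ≤ 581569 and 6206580 ≤ northing ≤ 6212239.

Lower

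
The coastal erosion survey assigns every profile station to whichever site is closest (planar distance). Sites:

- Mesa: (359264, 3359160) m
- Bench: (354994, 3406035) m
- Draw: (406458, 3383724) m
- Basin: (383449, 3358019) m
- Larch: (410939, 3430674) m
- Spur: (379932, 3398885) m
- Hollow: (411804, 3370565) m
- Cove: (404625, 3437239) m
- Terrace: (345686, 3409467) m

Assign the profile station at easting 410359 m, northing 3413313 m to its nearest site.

Squared distances to each site:
Mesa: 5543246434.000; Bench: 3118252509.000; Draw: 890726722.000; Basin: 3781574536.000; Larch: 301740721.000; Spur: 1133969513.000; Hollow: 1829479529.000; Cove: 605332232.000; Terrace: 4197388645.000.
Minimum at Larch.

Larch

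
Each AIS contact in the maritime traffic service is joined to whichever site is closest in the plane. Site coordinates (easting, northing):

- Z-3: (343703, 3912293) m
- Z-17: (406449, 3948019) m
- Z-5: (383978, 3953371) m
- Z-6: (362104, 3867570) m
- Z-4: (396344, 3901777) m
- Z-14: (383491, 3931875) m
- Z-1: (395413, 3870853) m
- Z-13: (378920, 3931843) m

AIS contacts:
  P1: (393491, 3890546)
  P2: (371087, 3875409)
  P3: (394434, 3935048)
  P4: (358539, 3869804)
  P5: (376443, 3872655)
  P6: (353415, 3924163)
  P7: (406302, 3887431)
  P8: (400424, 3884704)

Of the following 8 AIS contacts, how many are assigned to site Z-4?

2

P1 → Z-4
P2 → Z-6
P3 → Z-14
P4 → Z-6
P5 → Z-6
P6 → Z-3
P7 → Z-4
P8 → Z-1
2 of the 8 go to Z-4.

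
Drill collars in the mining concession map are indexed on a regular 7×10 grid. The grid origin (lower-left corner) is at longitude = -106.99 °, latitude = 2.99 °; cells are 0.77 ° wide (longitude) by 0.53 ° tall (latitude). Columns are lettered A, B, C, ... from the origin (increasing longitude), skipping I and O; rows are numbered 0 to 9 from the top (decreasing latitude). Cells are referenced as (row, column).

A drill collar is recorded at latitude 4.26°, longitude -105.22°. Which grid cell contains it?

Column index: ⌊(-105.22 − -106.99) / 0.77⌋ = ⌊2.299⌋ = 2 → column C
Row offset from origin: ⌊(4.26 − 2.99) / 0.53⌋ = ⌊2.396⌋ = 2 → row 7 (counted from top)

(7, C)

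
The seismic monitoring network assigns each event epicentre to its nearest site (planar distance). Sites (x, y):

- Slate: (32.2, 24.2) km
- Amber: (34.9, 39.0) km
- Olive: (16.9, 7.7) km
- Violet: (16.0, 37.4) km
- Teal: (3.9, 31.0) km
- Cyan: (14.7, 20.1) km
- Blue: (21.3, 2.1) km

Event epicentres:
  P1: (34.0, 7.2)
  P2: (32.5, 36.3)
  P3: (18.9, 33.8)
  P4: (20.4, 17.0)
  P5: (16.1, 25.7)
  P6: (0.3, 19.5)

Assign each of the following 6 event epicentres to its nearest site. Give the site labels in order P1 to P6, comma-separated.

Blue, Amber, Violet, Cyan, Cyan, Teal

P1 → Blue (d²=187.30)
P2 → Amber (d²=13.05)
P3 → Violet (d²=21.37)
P4 → Cyan (d²=42.10)
P5 → Cyan (d²=33.32)
P6 → Teal (d²=145.21)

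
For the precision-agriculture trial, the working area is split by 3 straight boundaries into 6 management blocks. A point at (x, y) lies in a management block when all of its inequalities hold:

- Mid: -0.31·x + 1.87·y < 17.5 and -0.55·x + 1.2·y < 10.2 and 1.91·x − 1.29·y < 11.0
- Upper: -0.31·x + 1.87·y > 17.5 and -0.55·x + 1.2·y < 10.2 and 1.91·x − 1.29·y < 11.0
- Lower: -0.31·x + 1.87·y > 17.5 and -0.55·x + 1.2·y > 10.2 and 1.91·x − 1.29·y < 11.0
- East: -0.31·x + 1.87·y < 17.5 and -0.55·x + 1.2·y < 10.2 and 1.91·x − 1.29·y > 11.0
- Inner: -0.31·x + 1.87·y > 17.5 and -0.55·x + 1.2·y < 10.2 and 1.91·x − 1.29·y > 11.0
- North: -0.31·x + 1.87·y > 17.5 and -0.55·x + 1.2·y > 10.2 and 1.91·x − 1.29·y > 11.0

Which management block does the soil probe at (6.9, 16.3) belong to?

Lower

-0.31·6.9 + 1.87·16.3 = 28.342, which is > 17.5
-0.55·6.9 + 1.2·16.3 = 15.765, which is > 10.2
1.91·6.9 − 1.29·16.3 = -7.848, which is < 11.0
This sign pattern matches Lower.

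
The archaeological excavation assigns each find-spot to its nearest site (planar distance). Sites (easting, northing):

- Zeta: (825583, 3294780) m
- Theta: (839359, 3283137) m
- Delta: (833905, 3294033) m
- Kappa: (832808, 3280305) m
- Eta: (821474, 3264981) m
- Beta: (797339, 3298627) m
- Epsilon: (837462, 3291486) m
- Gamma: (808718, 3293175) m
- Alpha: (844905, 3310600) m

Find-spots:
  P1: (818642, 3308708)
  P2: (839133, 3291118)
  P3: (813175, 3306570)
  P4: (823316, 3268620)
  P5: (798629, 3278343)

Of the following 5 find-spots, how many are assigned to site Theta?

0

P1 → Zeta
P2 → Epsilon
P3 → Gamma
P4 → Eta
P5 → Gamma
0 of the 5 go to Theta.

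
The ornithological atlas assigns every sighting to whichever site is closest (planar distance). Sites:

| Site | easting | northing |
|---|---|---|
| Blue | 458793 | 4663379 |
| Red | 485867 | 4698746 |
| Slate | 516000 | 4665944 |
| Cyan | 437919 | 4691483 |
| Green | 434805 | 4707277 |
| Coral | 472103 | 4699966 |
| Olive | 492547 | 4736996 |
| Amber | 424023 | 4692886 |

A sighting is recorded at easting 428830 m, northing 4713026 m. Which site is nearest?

Squared distances to each site:
Blue: 3362605978.000; Red: 3457137769.000; Slate: 9815323624.000; Cyan: 546710770.000; Green: 68751626.000; Coral: 2043116129.000; Olive: 4634416989.000; Amber: 428726849.000.
Minimum at Green.

Green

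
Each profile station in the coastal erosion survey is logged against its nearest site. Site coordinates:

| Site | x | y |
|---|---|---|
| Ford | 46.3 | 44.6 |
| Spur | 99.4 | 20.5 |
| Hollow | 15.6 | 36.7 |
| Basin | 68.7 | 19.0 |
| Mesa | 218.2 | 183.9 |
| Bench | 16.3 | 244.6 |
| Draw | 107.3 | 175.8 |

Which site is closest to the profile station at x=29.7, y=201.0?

Squared distances to each site:
Ford: 24736.520; Spur: 37438.340; Hollow: 27193.300; Basin: 34645.000; Mesa: 35824.660; Bench: 2080.520; Draw: 6656.800.
Minimum at Bench.

Bench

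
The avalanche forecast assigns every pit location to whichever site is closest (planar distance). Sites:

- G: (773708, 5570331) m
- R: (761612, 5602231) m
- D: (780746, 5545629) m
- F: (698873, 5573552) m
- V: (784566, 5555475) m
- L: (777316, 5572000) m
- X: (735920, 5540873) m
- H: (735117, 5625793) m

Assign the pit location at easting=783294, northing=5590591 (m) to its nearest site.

L

Squared distances to each site:
G: 502358996.000; R: 605598724.000; D: 2028073748.000; F: 7417232762.000; V: 1234751440.000; L: 381361765.000; X: 4716175400.000; H: 3560204133.000.
Minimum at L.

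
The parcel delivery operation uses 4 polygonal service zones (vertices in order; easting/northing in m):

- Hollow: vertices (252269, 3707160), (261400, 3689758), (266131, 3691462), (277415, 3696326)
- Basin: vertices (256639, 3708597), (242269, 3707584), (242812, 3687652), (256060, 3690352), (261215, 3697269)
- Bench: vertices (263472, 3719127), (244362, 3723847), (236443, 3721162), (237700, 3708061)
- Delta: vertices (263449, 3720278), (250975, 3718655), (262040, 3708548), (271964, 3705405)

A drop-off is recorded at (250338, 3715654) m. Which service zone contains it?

Cast a ray rightward from (250338, 3715654). For each polygon, the edges (by vertex number in listed order) whose endpoints lie on opposite sides of northing = 3715654, where each meets that height, and whether that is right or left of the point:
Hollow: no edge straddles that height → 0 crossings.
Basin: no edge straddles that height → 0 crossings.
Bench: 3–4 at easting≈236971.5 (left), 4–1 at easting≈255383.6 (right) → 1 crossing.
Delta: 2–3 at easting≈254260.5 (right), 4–1 at easting≈266096.3 (right) → 2 crossings.
Only Bench has an odd count, so the point is inside Bench.

Bench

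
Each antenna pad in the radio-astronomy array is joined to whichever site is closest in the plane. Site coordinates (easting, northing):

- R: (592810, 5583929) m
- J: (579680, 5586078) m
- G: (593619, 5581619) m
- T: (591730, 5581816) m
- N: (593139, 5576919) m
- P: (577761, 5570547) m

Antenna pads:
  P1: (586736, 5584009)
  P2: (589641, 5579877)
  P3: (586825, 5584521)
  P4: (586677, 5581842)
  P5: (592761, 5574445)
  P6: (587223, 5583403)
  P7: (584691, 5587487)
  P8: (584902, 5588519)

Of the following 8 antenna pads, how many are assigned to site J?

2

P1 → T
P2 → T
P3 → T
P4 → T
P5 → N
P6 → T
P7 → J
P8 → J
2 of the 8 go to J.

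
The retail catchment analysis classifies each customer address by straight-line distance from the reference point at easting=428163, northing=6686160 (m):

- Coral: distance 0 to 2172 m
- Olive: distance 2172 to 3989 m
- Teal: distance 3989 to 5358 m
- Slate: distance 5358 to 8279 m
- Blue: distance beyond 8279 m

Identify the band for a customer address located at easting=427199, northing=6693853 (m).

Slate

Distance = √((427199−428163)² + (6693853−6686160)²) = √(929296.000 + 59182249.000) = 7753.164 m.
5358 ≤ 7753.164 < 8279 → Slate.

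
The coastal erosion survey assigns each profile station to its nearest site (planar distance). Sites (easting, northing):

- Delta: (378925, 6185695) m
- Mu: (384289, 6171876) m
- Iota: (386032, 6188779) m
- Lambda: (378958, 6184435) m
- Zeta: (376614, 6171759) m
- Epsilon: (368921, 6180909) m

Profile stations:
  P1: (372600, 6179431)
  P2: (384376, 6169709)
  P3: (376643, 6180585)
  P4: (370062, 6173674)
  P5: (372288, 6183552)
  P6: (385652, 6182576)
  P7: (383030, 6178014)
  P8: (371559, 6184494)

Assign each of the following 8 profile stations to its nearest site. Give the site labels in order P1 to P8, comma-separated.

P1 → Epsilon (d²=15719525.00)
P2 → Mu (d²=4703458.00)
P3 → Lambda (d²=20181725.00)
P4 → Zeta (d²=46595929.00)
P5 → Epsilon (d²=18322138.00)
P6 → Iota (d²=38621609.00)
P7 → Mu (d²=39260125.00)
P8 → Epsilon (d²=19811269.00)

Epsilon, Mu, Lambda, Zeta, Epsilon, Iota, Mu, Epsilon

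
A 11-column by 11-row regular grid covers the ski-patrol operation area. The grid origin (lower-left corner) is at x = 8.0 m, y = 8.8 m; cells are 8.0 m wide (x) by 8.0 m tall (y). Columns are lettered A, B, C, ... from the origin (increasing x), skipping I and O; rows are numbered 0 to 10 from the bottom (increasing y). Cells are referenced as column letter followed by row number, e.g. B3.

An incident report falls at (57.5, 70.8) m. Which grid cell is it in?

Column index: ⌊(57.5 − 8.0) / 8.0⌋ = ⌊6.188⌋ = 6 → column G
Row offset from origin: ⌊(70.8 − 8.8) / 8.0⌋ = ⌊7.750⌋ = 7 → row 7

G7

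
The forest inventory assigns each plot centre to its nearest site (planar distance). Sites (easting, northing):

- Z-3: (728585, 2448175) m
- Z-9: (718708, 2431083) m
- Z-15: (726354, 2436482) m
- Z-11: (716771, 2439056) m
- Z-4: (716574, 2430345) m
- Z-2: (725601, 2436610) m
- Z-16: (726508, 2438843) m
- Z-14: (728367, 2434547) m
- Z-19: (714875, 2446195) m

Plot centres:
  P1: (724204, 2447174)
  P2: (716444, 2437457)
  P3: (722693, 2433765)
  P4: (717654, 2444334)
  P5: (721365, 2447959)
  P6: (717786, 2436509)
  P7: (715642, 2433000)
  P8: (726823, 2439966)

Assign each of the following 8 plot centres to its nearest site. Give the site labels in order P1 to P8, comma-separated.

Z-3, Z-11, Z-2, Z-19, Z-19, Z-11, Z-4, Z-16

P1 → Z-3 (d²=20195162.00)
P2 → Z-11 (d²=2663730.00)
P3 → Z-2 (d²=16550489.00)
P4 → Z-19 (d²=11186162.00)
P5 → Z-19 (d²=45231796.00)
P6 → Z-11 (d²=7517434.00)
P7 → Z-4 (d²=7917649.00)
P8 → Z-16 (d²=1360354.00)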